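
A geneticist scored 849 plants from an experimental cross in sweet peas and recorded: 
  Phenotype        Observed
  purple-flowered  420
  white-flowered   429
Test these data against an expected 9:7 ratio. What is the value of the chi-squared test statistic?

Expected counts for N = 849 under a 9:7 ratio (total parts = 16):
  purple-flowered: 849 × 9/16 = 477.5625
  white-flowered: 849 × 7/16 = 371.4375
χ² = Σ (O − E)² / E
  purple-flowered: (420 − 477.5625)² / 477.5625 = 6.9382
  white-flowered: (429 − 371.4375)² / 371.4375 = 8.9206
χ² = 6.9382 + 8.9206 = 15.8588 ≈ 15.859

15.859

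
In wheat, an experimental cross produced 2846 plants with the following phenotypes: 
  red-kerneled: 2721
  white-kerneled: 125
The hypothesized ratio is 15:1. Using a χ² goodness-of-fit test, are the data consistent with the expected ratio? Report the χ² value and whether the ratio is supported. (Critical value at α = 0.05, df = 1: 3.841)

Expected counts for N = 2846 under a 15:1 ratio (total parts = 16):
  red-kerneled: 2846 × 15/16 = 2668.125
  white-kerneled: 2846 × 1/16 = 177.875
χ² = Σ (O − E)² / E
  red-kerneled: (2721 − 2668.125)² / 2668.125 = 1.0478
  white-kerneled: (125 − 177.875)² / 177.875 = 15.7176
χ² = 1.0478 + 15.7176 = 16.7654 ≈ 16.765
Degrees of freedom = 2 − 1 = 1; critical value at α = 0.05 is 3.841.
Since 16.765 > 3.841, we reject the null hypothesis — the data do not fit the 15:1 ratio.

16.765; not consistent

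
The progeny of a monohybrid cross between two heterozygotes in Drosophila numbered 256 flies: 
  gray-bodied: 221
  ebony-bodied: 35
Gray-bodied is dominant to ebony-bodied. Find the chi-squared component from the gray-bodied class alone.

4.380

For a monohybrid cross between heterozygotes with complete dominance, the expected phenotypic ratio is 3:1.
Under the 3:1 hypothesis (Σ ratio = 4, N = 256):
  gray-bodied: 256 × 3/4 = 192
  ebony-bodied: 256 × 1/4 = 64
Contribution of gray-bodied: (221 − 192)² / 192 = 4.3802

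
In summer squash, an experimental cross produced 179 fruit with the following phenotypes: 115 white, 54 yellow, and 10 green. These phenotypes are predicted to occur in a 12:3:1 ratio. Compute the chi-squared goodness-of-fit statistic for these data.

Under the 12:3:1 hypothesis (Σ ratio = 16, N = 179):
  white: 179 × 12/16 = 134.25
  yellow: 179 × 3/16 = 33.5625
  green: 179 × 1/16 = 11.1875
χ² = Σ (O − E)² / E
  white: (115 − 134.25)² / 134.25 = 2.7602
  yellow: (54 − 33.5625)² / 33.5625 = 12.4452
  green: (10 − 11.1875)² / 11.1875 = 0.1260
χ² = 2.7602 + 12.4452 + 0.1260 = 15.3314 ≈ 15.331

15.331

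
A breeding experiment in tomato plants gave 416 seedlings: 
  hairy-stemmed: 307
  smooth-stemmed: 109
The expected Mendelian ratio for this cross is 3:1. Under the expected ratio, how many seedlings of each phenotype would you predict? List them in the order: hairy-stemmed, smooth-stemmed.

Total ratio parts = 4. Expected numbers out of 416:
  hairy-stemmed: 416 × 3/4 = 312
  smooth-stemmed: 416 × 1/4 = 104

312, 104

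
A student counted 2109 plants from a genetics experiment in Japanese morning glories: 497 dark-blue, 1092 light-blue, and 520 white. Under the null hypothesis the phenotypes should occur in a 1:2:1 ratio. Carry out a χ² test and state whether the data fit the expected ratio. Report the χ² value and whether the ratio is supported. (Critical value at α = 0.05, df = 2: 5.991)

Under the 1:2:1 hypothesis (Σ ratio = 4, N = 2109):
  dark-blue: 2109 × 1/4 = 527.25
  light-blue: 2109 × 2/4 = 1054.5
  white: 2109 × 1/4 = 527.25
χ² = Σ (O − E)² / E
  dark-blue: (497 − 527.25)² / 527.25 = 1.7355
  light-blue: (1092 − 1054.5)² / 1054.5 = 1.3336
  white: (520 − 527.25)² / 527.25 = 0.0997
χ² = 1.7355 + 1.3336 + 0.0997 = 3.1688 ≈ 3.169
Degrees of freedom = 3 − 1 = 2; critical value at α = 0.05 is 5.991.
Since 3.169 < 5.991, we fail to reject the null hypothesis — the data are consistent with the 1:2:1 ratio.

3.169; consistent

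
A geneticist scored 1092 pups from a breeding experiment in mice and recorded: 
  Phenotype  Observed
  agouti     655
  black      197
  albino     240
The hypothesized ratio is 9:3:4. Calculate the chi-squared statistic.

Total ratio parts = 16. Expected numbers out of 1092:
  agouti: 1092 × 9/16 = 614.25
  black: 1092 × 3/16 = 204.75
  albino: 1092 × 4/16 = 273
χ² = Σ (O − E)² / E
  agouti: (655 − 614.25)² / 614.25 = 2.7034
  black: (197 − 204.75)² / 204.75 = 0.2933
  albino: (240 − 273)² / 273 = 3.9890
χ² = 2.7034 + 0.2933 + 3.9890 = 6.9857 ≈ 6.986

6.986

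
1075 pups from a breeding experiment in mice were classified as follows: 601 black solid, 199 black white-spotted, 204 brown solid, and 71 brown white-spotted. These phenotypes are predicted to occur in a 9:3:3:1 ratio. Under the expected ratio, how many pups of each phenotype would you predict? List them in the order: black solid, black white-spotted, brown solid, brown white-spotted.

The 9:3:3:1 ratio has 16 parts, so with N = 1075 the expected counts are:
  black solid: 1075 × 9/16 = 604.6875
  black white-spotted: 1075 × 3/16 = 201.5625
  brown solid: 1075 × 3/16 = 201.5625
  brown white-spotted: 1075 × 1/16 = 67.1875

604.6875, 201.5625, 201.5625, 67.1875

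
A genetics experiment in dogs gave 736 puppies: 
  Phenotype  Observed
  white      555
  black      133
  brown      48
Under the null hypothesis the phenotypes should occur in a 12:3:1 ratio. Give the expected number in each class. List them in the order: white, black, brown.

Under the 12:3:1 hypothesis (Σ ratio = 16, N = 736):
  white: 736 × 12/16 = 552
  black: 736 × 3/16 = 138
  brown: 736 × 1/16 = 46

552, 138, 46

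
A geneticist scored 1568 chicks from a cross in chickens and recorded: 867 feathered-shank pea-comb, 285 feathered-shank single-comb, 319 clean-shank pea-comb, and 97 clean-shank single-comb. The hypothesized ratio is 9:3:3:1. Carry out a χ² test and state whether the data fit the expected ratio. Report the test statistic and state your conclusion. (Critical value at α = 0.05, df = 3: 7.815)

The 9:3:3:1 ratio has 16 parts, so with N = 1568 the expected counts are:
  feathered-shank pea-comb: 1568 × 9/16 = 882
  feathered-shank single-comb: 1568 × 3/16 = 294
  clean-shank pea-comb: 1568 × 3/16 = 294
  clean-shank single-comb: 1568 × 1/16 = 98
χ² = Σ (O − E)² / E
  feathered-shank pea-comb: (867 − 882)² / 882 = 0.2551
  feathered-shank single-comb: (285 − 294)² / 294 = 0.2755
  clean-shank pea-comb: (319 − 294)² / 294 = 2.1259
  clean-shank single-comb: (97 − 98)² / 98 = 0.0102
χ² = 0.2551 + 0.2755 + 2.1259 + 0.0102 = 2.6667 ≈ 2.667
Degrees of freedom = 4 − 1 = 3; critical value at α = 0.05 is 7.815.
Since 2.667 < 7.815, we fail to reject the null hypothesis — the data are consistent with the 9:3:3:1 ratio.

2.667; consistent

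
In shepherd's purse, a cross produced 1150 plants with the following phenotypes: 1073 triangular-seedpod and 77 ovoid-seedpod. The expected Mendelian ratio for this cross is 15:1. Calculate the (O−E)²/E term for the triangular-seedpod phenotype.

Total ratio parts = 16. Expected numbers out of 1150:
  triangular-seedpod: 1150 × 15/16 = 1078.125
  ovoid-seedpod: 1150 × 1/16 = 71.875
Contribution of triangular-seedpod: (1073 − 1078.125)² / 1078.125 = 0.0244

0.024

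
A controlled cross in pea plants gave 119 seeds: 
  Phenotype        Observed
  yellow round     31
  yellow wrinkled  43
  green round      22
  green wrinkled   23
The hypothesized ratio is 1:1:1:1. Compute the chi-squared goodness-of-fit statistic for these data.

9.504

The 1:1:1:1 ratio has 4 parts, so with N = 119 the expected counts are:
  yellow round: 119 × 1/4 = 29.75
  yellow wrinkled: 119 × 1/4 = 29.75
  green round: 119 × 1/4 = 29.75
  green wrinkled: 119 × 1/4 = 29.75
χ² = Σ (O − E)² / E
  yellow round: (31 − 29.75)² / 29.75 = 0.0525
  yellow wrinkled: (43 − 29.75)² / 29.75 = 5.9013
  green round: (22 − 29.75)² / 29.75 = 2.0189
  green wrinkled: (23 − 29.75)² / 29.75 = 1.5315
χ² = 0.0525 + 5.9013 + 2.0189 + 1.5315 = 9.5042 ≈ 9.504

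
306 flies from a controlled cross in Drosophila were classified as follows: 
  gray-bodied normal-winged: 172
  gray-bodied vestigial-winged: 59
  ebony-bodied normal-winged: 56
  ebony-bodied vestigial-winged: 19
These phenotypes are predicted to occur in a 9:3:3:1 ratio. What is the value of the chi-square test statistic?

0.080

The 9:3:3:1 ratio has 16 parts, so with N = 306 the expected counts are:
  gray-bodied normal-winged: 306 × 9/16 = 172.125
  gray-bodied vestigial-winged: 306 × 3/16 = 57.375
  ebony-bodied normal-winged: 306 × 3/16 = 57.375
  ebony-bodied vestigial-winged: 306 × 1/16 = 19.125
χ² = Σ (O − E)² / E
  gray-bodied normal-winged: (172 − 172.125)² / 172.125 = 0.0001
  gray-bodied vestigial-winged: (59 − 57.375)² / 57.375 = 0.0460
  ebony-bodied normal-winged: (56 − 57.375)² / 57.375 = 0.0330
  ebony-bodied vestigial-winged: (19 − 19.125)² / 19.125 = 0.0008
χ² = 0.0001 + 0.0460 + 0.0330 + 0.0008 = 0.0799 ≈ 0.080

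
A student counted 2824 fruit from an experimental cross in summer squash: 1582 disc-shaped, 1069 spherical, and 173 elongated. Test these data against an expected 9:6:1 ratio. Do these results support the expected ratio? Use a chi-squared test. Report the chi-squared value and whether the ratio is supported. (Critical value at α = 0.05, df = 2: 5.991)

0.190; consistent

The 9:6:1 ratio has 16 parts, so with N = 2824 the expected counts are:
  disc-shaped: 2824 × 9/16 = 1588.5
  spherical: 2824 × 6/16 = 1059
  elongated: 2824 × 1/16 = 176.5
χ² = Σ (O − E)² / E
  disc-shaped: (1582 − 1588.5)² / 1588.5 = 0.0266
  spherical: (1069 − 1059)² / 1059 = 0.0944
  elongated: (173 − 176.5)² / 176.5 = 0.0694
χ² = 0.0266 + 0.0944 + 0.0694 = 0.1904 ≈ 0.190
Degrees of freedom = 3 − 1 = 2; critical value at α = 0.05 is 5.991.
Since 0.190 < 5.991, we fail to reject the null hypothesis — the data are consistent with the 9:6:1 ratio.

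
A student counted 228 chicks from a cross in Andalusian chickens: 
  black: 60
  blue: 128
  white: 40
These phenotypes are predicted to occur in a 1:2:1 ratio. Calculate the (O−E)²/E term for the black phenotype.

0.158

Expected counts for N = 228 under a 1:2:1 ratio (total parts = 4):
  black: 228 × 1/4 = 57
  blue: 228 × 2/4 = 114
  white: 228 × 1/4 = 57
Contribution of black: (60 − 57)² / 57 = 0.1579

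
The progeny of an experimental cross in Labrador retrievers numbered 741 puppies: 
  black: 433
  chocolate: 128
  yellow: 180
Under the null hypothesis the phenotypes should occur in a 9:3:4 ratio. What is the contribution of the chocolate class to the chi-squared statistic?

0.861

Under the 9:3:4 hypothesis (Σ ratio = 16, N = 741):
  black: 741 × 9/16 = 416.8125
  chocolate: 741 × 3/16 = 138.9375
  yellow: 741 × 4/16 = 185.25
Contribution of chocolate: (128 − 138.9375)² / 138.9375 = 0.8610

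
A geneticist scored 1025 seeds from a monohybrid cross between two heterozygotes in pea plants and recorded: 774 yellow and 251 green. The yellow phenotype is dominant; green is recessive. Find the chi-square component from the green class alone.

0.108

For a monohybrid cross between heterozygotes with complete dominance, the expected phenotypic ratio is 3:1.
Expected counts for N = 1025 under a 3:1 ratio (total parts = 4):
  yellow: 1025 × 3/4 = 768.75
  green: 1025 × 1/4 = 256.25
Contribution of green: (251 − 256.25)² / 256.25 = 0.1076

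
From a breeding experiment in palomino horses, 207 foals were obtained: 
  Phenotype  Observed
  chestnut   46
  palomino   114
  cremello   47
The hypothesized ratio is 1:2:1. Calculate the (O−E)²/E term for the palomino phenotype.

1.065

The 1:2:1 ratio has 4 parts, so with N = 207 the expected counts are:
  chestnut: 207 × 1/4 = 51.75
  palomino: 207 × 2/4 = 103.5
  cremello: 207 × 1/4 = 51.75
Contribution of palomino: (114 − 103.5)² / 103.5 = 1.0652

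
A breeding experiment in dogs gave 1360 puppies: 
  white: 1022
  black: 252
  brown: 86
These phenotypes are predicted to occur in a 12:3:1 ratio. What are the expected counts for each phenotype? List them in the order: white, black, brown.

1020, 255, 85

The 12:3:1 ratio has 16 parts, so with N = 1360 the expected counts are:
  white: 1360 × 12/16 = 1020
  black: 1360 × 3/16 = 255
  brown: 1360 × 1/16 = 85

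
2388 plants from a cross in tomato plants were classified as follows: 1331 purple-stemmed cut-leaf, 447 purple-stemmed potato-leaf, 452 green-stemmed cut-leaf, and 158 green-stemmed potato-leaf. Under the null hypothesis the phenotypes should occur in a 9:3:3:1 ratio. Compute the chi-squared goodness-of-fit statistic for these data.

Under the 9:3:3:1 hypothesis (Σ ratio = 16, N = 2388):
  purple-stemmed cut-leaf: 2388 × 9/16 = 1343.25
  purple-stemmed potato-leaf: 2388 × 3/16 = 447.75
  green-stemmed cut-leaf: 2388 × 3/16 = 447.75
  green-stemmed potato-leaf: 2388 × 1/16 = 149.25
χ² = Σ (O − E)² / E
  purple-stemmed cut-leaf: (1331 − 1343.25)² / 1343.25 = 0.1117
  purple-stemmed potato-leaf: (447 − 447.75)² / 447.75 = 0.0013
  green-stemmed cut-leaf: (452 − 447.75)² / 447.75 = 0.0403
  green-stemmed potato-leaf: (158 − 149.25)² / 149.25 = 0.5130
χ² = 0.1117 + 0.0013 + 0.0403 + 0.5130 = 0.6663 ≈ 0.666

0.666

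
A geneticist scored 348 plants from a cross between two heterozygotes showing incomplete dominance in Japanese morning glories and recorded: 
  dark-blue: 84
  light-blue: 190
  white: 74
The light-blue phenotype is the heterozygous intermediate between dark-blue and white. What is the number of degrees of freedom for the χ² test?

With incomplete dominance, a heterozygote × heterozygote cross gives a 1:2:1 phenotypic ratio.
A goodness-of-fit test with 3 phenotype classes has df = 3 − 1 = 2.

2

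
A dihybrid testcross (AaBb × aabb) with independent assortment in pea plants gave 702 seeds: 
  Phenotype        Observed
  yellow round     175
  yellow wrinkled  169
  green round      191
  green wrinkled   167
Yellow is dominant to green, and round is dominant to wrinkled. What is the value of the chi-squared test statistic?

A dihybrid testcross with independent assortment gives a 1:1:1:1 ratio.
Expected counts for N = 702 under a 1:1:1:1 ratio (total parts = 4):
  yellow round: 702 × 1/4 = 175.5
  yellow wrinkled: 702 × 1/4 = 175.5
  green round: 702 × 1/4 = 175.5
  green wrinkled: 702 × 1/4 = 175.5
χ² = Σ (O − E)² / E
  yellow round: (175 − 175.5)² / 175.5 = 0.0014
  yellow wrinkled: (169 − 175.5)² / 175.5 = 0.2407
  green round: (191 − 175.5)² / 175.5 = 1.3689
  green wrinkled: (167 − 175.5)² / 175.5 = 0.4117
χ² = 0.0014 + 0.2407 + 1.3689 + 0.4117 = 2.0227 ≈ 2.023

2.023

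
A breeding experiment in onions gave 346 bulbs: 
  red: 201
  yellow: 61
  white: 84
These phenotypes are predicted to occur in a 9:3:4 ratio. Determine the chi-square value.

0.513

Total ratio parts = 16. Expected numbers out of 346:
  red: 346 × 9/16 = 194.625
  yellow: 346 × 3/16 = 64.875
  white: 346 × 4/16 = 86.5
χ² = Σ (O − E)² / E
  red: (201 − 194.625)² / 194.625 = 0.2088
  yellow: (61 − 64.875)² / 64.875 = 0.2315
  white: (84 − 86.5)² / 86.5 = 0.0723
χ² = 0.2088 + 0.2315 + 0.0723 = 0.5126 ≈ 0.513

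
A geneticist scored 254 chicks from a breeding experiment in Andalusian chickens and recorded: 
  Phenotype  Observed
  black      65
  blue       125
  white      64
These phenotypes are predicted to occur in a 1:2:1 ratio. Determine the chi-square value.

0.071

Under the 1:2:1 hypothesis (Σ ratio = 4, N = 254):
  black: 254 × 1/4 = 63.5
  blue: 254 × 2/4 = 127
  white: 254 × 1/4 = 63.5
χ² = Σ (O − E)² / E
  black: (65 − 63.5)² / 63.5 = 0.0354
  blue: (125 − 127)² / 127 = 0.0315
  white: (64 − 63.5)² / 63.5 = 0.0039
χ² = 0.0354 + 0.0315 + 0.0039 = 0.0708 ≈ 0.071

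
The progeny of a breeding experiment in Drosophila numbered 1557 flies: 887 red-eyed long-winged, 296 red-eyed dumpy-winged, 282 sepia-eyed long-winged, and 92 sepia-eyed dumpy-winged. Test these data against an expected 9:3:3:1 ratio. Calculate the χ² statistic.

0.828

The 9:3:3:1 ratio has 16 parts, so with N = 1557 the expected counts are:
  red-eyed long-winged: 1557 × 9/16 = 875.8125
  red-eyed dumpy-winged: 1557 × 3/16 = 291.9375
  sepia-eyed long-winged: 1557 × 3/16 = 291.9375
  sepia-eyed dumpy-winged: 1557 × 1/16 = 97.3125
χ² = Σ (O − E)² / E
  red-eyed long-winged: (887 − 875.8125)² / 875.8125 = 0.1429
  red-eyed dumpy-winged: (296 − 291.9375)² / 291.9375 = 0.0565
  sepia-eyed long-winged: (282 − 291.9375)² / 291.9375 = 0.3383
  sepia-eyed dumpy-winged: (92 − 97.3125)² / 97.3125 = 0.2900
χ² = 0.1429 + 0.0565 + 0.3383 + 0.2900 = 0.8277 ≈ 0.828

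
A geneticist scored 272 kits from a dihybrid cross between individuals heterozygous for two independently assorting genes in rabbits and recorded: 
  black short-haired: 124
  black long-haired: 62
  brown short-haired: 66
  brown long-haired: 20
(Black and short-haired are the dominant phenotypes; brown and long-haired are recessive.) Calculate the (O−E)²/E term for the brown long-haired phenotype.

0.529

A dihybrid F₂ with independent assortment and complete dominance at both loci gives a 9:3:3:1 phenotypic ratio.
Expected counts for N = 272 under a 9:3:3:1 ratio (total parts = 16):
  black short-haired: 272 × 9/16 = 153
  black long-haired: 272 × 3/16 = 51
  brown short-haired: 272 × 3/16 = 51
  brown long-haired: 272 × 1/16 = 17
Contribution of brown long-haired: (20 − 17)² / 17 = 0.5294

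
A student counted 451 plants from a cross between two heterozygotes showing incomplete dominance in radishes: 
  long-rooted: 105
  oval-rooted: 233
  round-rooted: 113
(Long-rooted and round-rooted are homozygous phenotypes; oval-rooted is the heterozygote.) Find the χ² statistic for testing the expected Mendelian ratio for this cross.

0.783

With incomplete dominance, a heterozygote × heterozygote cross gives a 1:2:1 phenotypic ratio.
Under the 1:2:1 hypothesis (Σ ratio = 4, N = 451):
  long-rooted: 451 × 1/4 = 112.75
  oval-rooted: 451 × 2/4 = 225.5
  round-rooted: 451 × 1/4 = 112.75
χ² = Σ (O − E)² / E
  long-rooted: (105 − 112.75)² / 112.75 = 0.5327
  oval-rooted: (233 − 225.5)² / 225.5 = 0.2494
  round-rooted: (113 − 112.75)² / 112.75 = 0.0006
χ² = 0.5327 + 0.2494 + 0.0006 = 0.7827 ≈ 0.783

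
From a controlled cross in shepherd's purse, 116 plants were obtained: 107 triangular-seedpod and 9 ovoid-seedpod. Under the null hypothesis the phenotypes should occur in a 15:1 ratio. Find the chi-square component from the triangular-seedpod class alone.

Under the 15:1 hypothesis (Σ ratio = 16, N = 116):
  triangular-seedpod: 116 × 15/16 = 108.75
  ovoid-seedpod: 116 × 1/16 = 7.25
Contribution of triangular-seedpod: (107 − 108.75)² / 108.75 = 0.0282

0.028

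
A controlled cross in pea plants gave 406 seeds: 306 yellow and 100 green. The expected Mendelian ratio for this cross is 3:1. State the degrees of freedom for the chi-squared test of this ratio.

1

A goodness-of-fit test with 2 phenotype classes has df = 2 − 1 = 1.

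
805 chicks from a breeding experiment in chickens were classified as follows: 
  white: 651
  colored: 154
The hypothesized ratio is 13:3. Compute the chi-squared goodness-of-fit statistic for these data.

Under the 13:3 hypothesis (Σ ratio = 16, N = 805):
  white: 805 × 13/16 = 654.0625
  colored: 805 × 3/16 = 150.9375
χ² = Σ (O − E)² / E
  white: (651 − 654.0625)² / 654.0625 = 0.0143
  colored: (154 − 150.9375)² / 150.9375 = 0.0621
χ² = 0.0143 + 0.0621 = 0.0764 ≈ 0.076

0.076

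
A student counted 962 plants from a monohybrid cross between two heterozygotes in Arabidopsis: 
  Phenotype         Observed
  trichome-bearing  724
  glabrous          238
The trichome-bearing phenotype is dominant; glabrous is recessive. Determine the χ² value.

0.035

For a monohybrid cross between heterozygotes with complete dominance, the expected phenotypic ratio is 3:1.
Under the 3:1 hypothesis (Σ ratio = 4, N = 962):
  trichome-bearing: 962 × 3/4 = 721.5
  glabrous: 962 × 1/4 = 240.5
χ² = Σ (O − E)² / E
  trichome-bearing: (724 − 721.5)² / 721.5 = 0.0087
  glabrous: (238 − 240.5)² / 240.5 = 0.0260
χ² = 0.0087 + 0.0260 = 0.0347 ≈ 0.035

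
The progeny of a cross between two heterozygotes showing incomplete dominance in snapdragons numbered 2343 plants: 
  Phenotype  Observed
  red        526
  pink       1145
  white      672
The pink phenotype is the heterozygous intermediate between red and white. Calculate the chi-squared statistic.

With incomplete dominance, a heterozygote × heterozygote cross gives a 1:2:1 phenotypic ratio.
The 1:2:1 ratio has 4 parts, so with N = 2343 the expected counts are:
  red: 2343 × 1/4 = 585.75
  pink: 2343 × 2/4 = 1171.5
  white: 2343 × 1/4 = 585.75
χ² = Σ (O − E)² / E
  red: (526 − 585.75)² / 585.75 = 6.0949
  pink: (1145 − 1171.5)² / 1171.5 = 0.5994
  white: (672 − 585.75)² / 585.75 = 12.7001
χ² = 6.0949 + 0.5994 + 12.7001 = 19.3944 ≈ 19.394

19.394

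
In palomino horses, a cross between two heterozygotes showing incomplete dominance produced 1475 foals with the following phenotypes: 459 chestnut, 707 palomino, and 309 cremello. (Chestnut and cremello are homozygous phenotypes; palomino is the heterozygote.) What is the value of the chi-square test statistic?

33.031

With incomplete dominance, a heterozygote × heterozygote cross gives a 1:2:1 phenotypic ratio.
The 1:2:1 ratio has 4 parts, so with N = 1475 the expected counts are:
  chestnut: 1475 × 1/4 = 368.75
  palomino: 1475 × 2/4 = 737.5
  cremello: 1475 × 1/4 = 368.75
χ² = Σ (O − E)² / E
  chestnut: (459 − 368.75)² / 368.75 = 22.0883
  palomino: (707 − 737.5)² / 737.5 = 1.2614
  cremello: (309 − 368.75)² / 368.75 = 9.6815
χ² = 22.0883 + 1.2614 + 9.6815 = 33.0312 ≈ 33.031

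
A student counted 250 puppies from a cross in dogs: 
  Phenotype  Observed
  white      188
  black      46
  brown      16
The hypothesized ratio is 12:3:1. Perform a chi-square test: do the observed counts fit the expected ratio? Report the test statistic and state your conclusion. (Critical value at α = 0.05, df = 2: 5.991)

0.027; consistent

Under the 12:3:1 hypothesis (Σ ratio = 16, N = 250):
  white: 250 × 12/16 = 187.5
  black: 250 × 3/16 = 46.875
  brown: 250 × 1/16 = 15.625
χ² = Σ (O − E)² / E
  white: (188 − 187.5)² / 187.5 = 0.0013
  black: (46 − 46.875)² / 46.875 = 0.0163
  brown: (16 − 15.625)² / 15.625 = 0.0090
χ² = 0.0013 + 0.0163 + 0.0090 = 0.0266 ≈ 0.027
Degrees of freedom = 3 − 1 = 2; critical value at α = 0.05 is 5.991.
Since 0.027 < 5.991, we fail to reject the null hypothesis — the data are consistent with the 12:3:1 ratio.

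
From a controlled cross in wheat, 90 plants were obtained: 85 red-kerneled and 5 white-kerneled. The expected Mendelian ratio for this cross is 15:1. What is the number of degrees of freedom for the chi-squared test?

A goodness-of-fit test with 2 phenotype classes has df = 2 − 1 = 1.

1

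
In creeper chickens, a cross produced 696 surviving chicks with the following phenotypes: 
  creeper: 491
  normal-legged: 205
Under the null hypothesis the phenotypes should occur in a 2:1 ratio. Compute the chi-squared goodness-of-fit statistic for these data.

4.713

Under the 2:1 hypothesis (Σ ratio = 3, N = 696):
  creeper: 696 × 2/3 = 464
  normal-legged: 696 × 1/3 = 232
χ² = Σ (O − E)² / E
  creeper: (491 − 464)² / 464 = 1.5711
  normal-legged: (205 − 232)² / 232 = 3.1422
χ² = 1.5711 + 3.1422 = 4.7133 ≈ 4.713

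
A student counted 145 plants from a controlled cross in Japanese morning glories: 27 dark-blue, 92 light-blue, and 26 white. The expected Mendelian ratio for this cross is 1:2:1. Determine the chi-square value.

Expected counts for N = 145 under a 1:2:1 ratio (total parts = 4):
  dark-blue: 145 × 1/4 = 36.25
  light-blue: 145 × 2/4 = 72.5
  white: 145 × 1/4 = 36.25
χ² = Σ (O − E)² / E
  dark-blue: (27 − 36.25)² / 36.25 = 2.3603
  light-blue: (92 − 72.5)² / 72.5 = 5.2448
  white: (26 − 36.25)² / 36.25 = 2.8983
χ² = 2.3603 + 5.2448 + 2.8983 = 10.5034 ≈ 10.503

10.503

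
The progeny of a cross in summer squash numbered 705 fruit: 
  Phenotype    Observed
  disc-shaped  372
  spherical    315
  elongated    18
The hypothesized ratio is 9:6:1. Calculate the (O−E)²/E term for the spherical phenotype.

The 9:6:1 ratio has 16 parts, so with N = 705 the expected counts are:
  disc-shaped: 705 × 9/16 = 396.5625
  spherical: 705 × 6/16 = 264.375
  elongated: 705 × 1/16 = 44.0625
Contribution of spherical: (315 − 264.375)² / 264.375 = 9.6941

9.694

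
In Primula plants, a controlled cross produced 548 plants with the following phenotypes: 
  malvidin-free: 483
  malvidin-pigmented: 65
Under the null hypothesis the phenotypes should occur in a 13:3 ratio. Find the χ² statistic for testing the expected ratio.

The 13:3 ratio has 16 parts, so with N = 548 the expected counts are:
  malvidin-free: 548 × 13/16 = 445.25
  malvidin-pigmented: 548 × 3/16 = 102.75
χ² = Σ (O − E)² / E
  malvidin-free: (483 − 445.25)² / 445.25 = 3.2006
  malvidin-pigmented: (65 − 102.75)² / 102.75 = 13.8692
χ² = 3.2006 + 13.8692 = 17.0698 ≈ 17.070

17.070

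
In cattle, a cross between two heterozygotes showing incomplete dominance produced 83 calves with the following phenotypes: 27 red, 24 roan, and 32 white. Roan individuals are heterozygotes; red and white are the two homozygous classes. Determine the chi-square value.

15.361

With incomplete dominance, a heterozygote × heterozygote cross gives a 1:2:1 phenotypic ratio.
The 1:2:1 ratio has 4 parts, so with N = 83 the expected counts are:
  red: 83 × 1/4 = 20.75
  roan: 83 × 2/4 = 41.5
  white: 83 × 1/4 = 20.75
χ² = Σ (O − E)² / E
  red: (27 − 20.75)² / 20.75 = 1.8825
  roan: (24 − 41.5)² / 41.5 = 7.3795
  white: (32 − 20.75)² / 20.75 = 6.0994
χ² = 1.8825 + 7.3795 + 6.0994 = 15.3614 ≈ 15.361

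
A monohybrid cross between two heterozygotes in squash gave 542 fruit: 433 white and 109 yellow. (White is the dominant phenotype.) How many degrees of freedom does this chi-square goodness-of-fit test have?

For a monohybrid cross between heterozygotes with complete dominance, the expected phenotypic ratio is 3:1.
A goodness-of-fit test with 2 phenotype classes has df = 2 − 1 = 1.

1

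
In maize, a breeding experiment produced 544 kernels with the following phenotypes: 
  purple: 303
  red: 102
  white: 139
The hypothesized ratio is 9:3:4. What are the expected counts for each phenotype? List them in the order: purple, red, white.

306, 102, 136

Expected counts for N = 544 under a 9:3:4 ratio (total parts = 16):
  purple: 544 × 9/16 = 306
  red: 544 × 3/16 = 102
  white: 544 × 4/16 = 136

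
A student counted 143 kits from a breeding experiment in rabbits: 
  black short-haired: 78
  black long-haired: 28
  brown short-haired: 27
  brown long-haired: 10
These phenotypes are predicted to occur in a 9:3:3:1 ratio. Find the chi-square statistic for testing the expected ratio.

0.254

Under the 9:3:3:1 hypothesis (Σ ratio = 16, N = 143):
  black short-haired: 143 × 9/16 = 80.4375
  black long-haired: 143 × 3/16 = 26.8125
  brown short-haired: 143 × 3/16 = 26.8125
  brown long-haired: 143 × 1/16 = 8.9375
χ² = Σ (O − E)² / E
  black short-haired: (78 − 80.4375)² / 80.4375 = 0.0739
  black long-haired: (28 − 26.8125)² / 26.8125 = 0.0526
  brown short-haired: (27 − 26.8125)² / 26.8125 = 0.0013
  brown long-haired: (10 − 8.9375)² / 8.9375 = 0.1263
χ² = 0.0739 + 0.0526 + 0.0013 + 0.1263 = 0.2541 ≈ 0.254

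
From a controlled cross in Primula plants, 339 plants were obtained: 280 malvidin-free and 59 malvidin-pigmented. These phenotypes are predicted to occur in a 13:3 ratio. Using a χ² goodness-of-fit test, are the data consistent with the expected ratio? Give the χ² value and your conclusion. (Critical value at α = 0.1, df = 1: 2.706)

0.403; consistent

Under the 13:3 hypothesis (Σ ratio = 16, N = 339):
  malvidin-free: 339 × 13/16 = 275.4375
  malvidin-pigmented: 339 × 3/16 = 63.5625
χ² = Σ (O − E)² / E
  malvidin-free: (280 − 275.4375)² / 275.4375 = 0.0756
  malvidin-pigmented: (59 − 63.5625)² / 63.5625 = 0.3275
χ² = 0.0756 + 0.3275 = 0.4031 ≈ 0.403
Degrees of freedom = 2 − 1 = 1; critical value at α = 0.1 is 2.706.
Since 0.403 < 2.706, we fail to reject the null hypothesis — the data are consistent with the 13:3 ratio.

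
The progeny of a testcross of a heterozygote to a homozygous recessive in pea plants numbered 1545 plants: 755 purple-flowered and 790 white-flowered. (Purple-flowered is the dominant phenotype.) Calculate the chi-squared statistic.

0.793

A testcross of a heterozygote (Aa × aa) gives a 1:1 phenotypic ratio.
The 1:1 ratio has 2 parts, so with N = 1545 the expected counts are:
  purple-flowered: 1545 × 1/2 = 772.5
  white-flowered: 1545 × 1/2 = 772.5
χ² = Σ (O − E)² / E
  purple-flowered: (755 − 772.5)² / 772.5 = 0.3964
  white-flowered: (790 − 772.5)² / 772.5 = 0.3964
χ² = 0.3964 + 0.3964 = 0.7928 ≈ 0.793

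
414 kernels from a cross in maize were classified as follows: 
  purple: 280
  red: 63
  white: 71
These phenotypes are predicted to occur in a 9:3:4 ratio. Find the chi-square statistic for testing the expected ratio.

The 9:3:4 ratio has 16 parts, so with N = 414 the expected counts are:
  purple: 414 × 9/16 = 232.875
  red: 414 × 3/16 = 77.625
  white: 414 × 4/16 = 103.5
χ² = Σ (O − E)² / E
  purple: (280 − 232.875)² / 232.875 = 9.5363
  red: (63 − 77.625)² / 77.625 = 2.7554
  white: (71 − 103.5)² / 103.5 = 10.2053
χ² = 9.5363 + 2.7554 + 10.2053 = 22.497

22.497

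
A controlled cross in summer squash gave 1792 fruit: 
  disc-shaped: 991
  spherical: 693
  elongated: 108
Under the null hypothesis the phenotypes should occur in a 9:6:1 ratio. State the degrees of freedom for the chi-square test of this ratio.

A goodness-of-fit test with 3 phenotype classes has df = 3 − 1 = 2.

2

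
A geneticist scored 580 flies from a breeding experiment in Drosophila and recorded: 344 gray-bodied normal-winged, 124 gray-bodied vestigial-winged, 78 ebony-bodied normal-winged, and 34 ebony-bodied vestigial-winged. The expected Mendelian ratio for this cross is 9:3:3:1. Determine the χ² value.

The 9:3:3:1 ratio has 16 parts, so with N = 580 the expected counts are:
  gray-bodied normal-winged: 580 × 9/16 = 326.25
  gray-bodied vestigial-winged: 580 × 3/16 = 108.75
  ebony-bodied normal-winged: 580 × 3/16 = 108.75
  ebony-bodied vestigial-winged: 580 × 1/16 = 36.25
χ² = Σ (O − E)² / E
  gray-bodied normal-winged: (344 − 326.25)² / 326.25 = 0.9657
  gray-bodied vestigial-winged: (124 − 108.75)² / 108.75 = 2.1385
  ebony-bodied normal-winged: (78 − 108.75)² / 108.75 = 8.6948
  ebony-bodied vestigial-winged: (34 − 36.25)² / 36.25 = 0.1397
χ² = 0.9657 + 2.1385 + 8.6948 + 0.1397 = 11.9387 ≈ 11.939

11.939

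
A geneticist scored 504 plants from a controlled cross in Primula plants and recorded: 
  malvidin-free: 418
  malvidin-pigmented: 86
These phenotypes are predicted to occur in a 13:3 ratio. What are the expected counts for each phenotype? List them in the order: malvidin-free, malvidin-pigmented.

409.5, 94.5

Under the 13:3 hypothesis (Σ ratio = 16, N = 504):
  malvidin-free: 504 × 13/16 = 409.5
  malvidin-pigmented: 504 × 3/16 = 94.5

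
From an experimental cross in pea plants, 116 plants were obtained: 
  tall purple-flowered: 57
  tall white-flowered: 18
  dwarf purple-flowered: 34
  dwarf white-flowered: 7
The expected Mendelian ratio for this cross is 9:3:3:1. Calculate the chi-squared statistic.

8.598

The 9:3:3:1 ratio has 16 parts, so with N = 116 the expected counts are:
  tall purple-flowered: 116 × 9/16 = 65.25
  tall white-flowered: 116 × 3/16 = 21.75
  dwarf purple-flowered: 116 × 3/16 = 21.75
  dwarf white-flowered: 116 × 1/16 = 7.25
χ² = Σ (O − E)² / E
  tall purple-flowered: (57 − 65.25)² / 65.25 = 1.0431
  tall white-flowered: (18 − 21.75)² / 21.75 = 0.6466
  dwarf purple-flowered: (34 − 21.75)² / 21.75 = 6.8994
  dwarf white-flowered: (7 − 7.25)² / 7.25 = 0.0086
χ² = 1.0431 + 0.6466 + 6.8994 + 0.0086 = 8.5977 ≈ 8.598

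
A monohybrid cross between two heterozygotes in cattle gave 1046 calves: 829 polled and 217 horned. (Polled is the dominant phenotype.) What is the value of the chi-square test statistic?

10.097

For a monohybrid cross between heterozygotes with complete dominance, the expected phenotypic ratio is 3:1.
Expected counts for N = 1046 under a 3:1 ratio (total parts = 4):
  polled: 1046 × 3/4 = 784.5
  horned: 1046 × 1/4 = 261.5
χ² = Σ (O − E)² / E
  polled: (829 − 784.5)² / 784.5 = 2.5242
  horned: (217 − 261.5)² / 261.5 = 7.5727
χ² = 2.5242 + 7.5727 = 10.0969 ≈ 10.097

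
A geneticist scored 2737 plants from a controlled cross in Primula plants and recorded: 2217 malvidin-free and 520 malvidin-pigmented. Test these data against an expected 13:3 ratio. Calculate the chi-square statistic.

0.111

Under the 13:3 hypothesis (Σ ratio = 16, N = 2737):
  malvidin-free: 2737 × 13/16 = 2223.8125
  malvidin-pigmented: 2737 × 3/16 = 513.1875
χ² = Σ (O − E)² / E
  malvidin-free: (2217 − 2223.8125)² / 2223.8125 = 0.0209
  malvidin-pigmented: (520 − 513.1875)² / 513.1875 = 0.0904
χ² = 0.0209 + 0.0904 = 0.1113 ≈ 0.111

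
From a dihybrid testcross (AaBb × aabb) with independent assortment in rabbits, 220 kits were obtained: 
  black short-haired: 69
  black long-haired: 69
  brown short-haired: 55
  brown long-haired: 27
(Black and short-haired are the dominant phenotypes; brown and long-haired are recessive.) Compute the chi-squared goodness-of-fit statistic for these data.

A dihybrid testcross with independent assortment gives a 1:1:1:1 ratio.
Expected counts for N = 220 under a 1:1:1:1 ratio (total parts = 4):
  black short-haired: 220 × 1/4 = 55
  black long-haired: 220 × 1/4 = 55
  brown short-haired: 220 × 1/4 = 55
  brown long-haired: 220 × 1/4 = 55
χ² = Σ (O − E)² / E
  black short-haired: (69 − 55)² / 55 = 3.5636
  black long-haired: (69 − 55)² / 55 = 3.5636
  brown short-haired: (55 − 55)² / 55 = 0.0000
  brown long-haired: (27 − 55)² / 55 = 14.2545
χ² = 3.5636 + 3.5636 + 0.0000 + 14.2545 = 21.3817 ≈ 21.382

21.382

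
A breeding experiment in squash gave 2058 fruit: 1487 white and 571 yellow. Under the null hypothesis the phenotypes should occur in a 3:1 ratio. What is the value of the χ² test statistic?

8.273

Expected counts for N = 2058 under a 3:1 ratio (total parts = 4):
  white: 2058 × 3/4 = 1543.5
  yellow: 2058 × 1/4 = 514.5
χ² = Σ (O − E)² / E
  white: (1487 − 1543.5)² / 1543.5 = 2.0682
  yellow: (571 − 514.5)² / 514.5 = 6.2046
χ² = 2.0682 + 6.2046 = 8.2728 ≈ 8.273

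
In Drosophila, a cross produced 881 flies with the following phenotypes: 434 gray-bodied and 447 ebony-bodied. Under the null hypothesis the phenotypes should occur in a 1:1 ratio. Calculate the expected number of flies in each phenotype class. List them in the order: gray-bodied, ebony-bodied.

Total ratio parts = 2. Expected numbers out of 881:
  gray-bodied: 881 × 1/2 = 440.5
  ebony-bodied: 881 × 1/2 = 440.5

440.5, 440.5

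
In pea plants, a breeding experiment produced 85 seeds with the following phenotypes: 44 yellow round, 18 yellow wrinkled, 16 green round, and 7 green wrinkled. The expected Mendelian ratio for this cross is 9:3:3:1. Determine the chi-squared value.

Under the 9:3:3:1 hypothesis (Σ ratio = 16, N = 85):
  yellow round: 85 × 9/16 = 47.8125
  yellow wrinkled: 85 × 3/16 = 15.9375
  green round: 85 × 3/16 = 15.9375
  green wrinkled: 85 × 1/16 = 5.3125
χ² = Σ (O − E)² / E
  yellow round: (44 − 47.8125)² / 47.8125 = 0.3040
  yellow wrinkled: (18 − 15.9375)² / 15.9375 = 0.2669
  green round: (16 − 15.9375)² / 15.9375 = 0.0002
  green wrinkled: (7 − 5.3125)² / 5.3125 = 0.5360
χ² = 0.3040 + 0.2669 + 0.0002 + 0.5360 = 1.1071 ≈ 1.107

1.107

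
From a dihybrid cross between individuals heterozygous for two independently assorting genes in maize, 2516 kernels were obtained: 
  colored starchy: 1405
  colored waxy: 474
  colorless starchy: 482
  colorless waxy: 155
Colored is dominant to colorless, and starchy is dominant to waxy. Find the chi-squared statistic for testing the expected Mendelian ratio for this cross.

A dihybrid F₂ with independent assortment and complete dominance at both loci gives a 9:3:3:1 phenotypic ratio.
The 9:3:3:1 ratio has 16 parts, so with N = 2516 the expected counts are:
  colored starchy: 2516 × 9/16 = 1415.25
  colored waxy: 2516 × 3/16 = 471.75
  colorless starchy: 2516 × 3/16 = 471.75
  colorless waxy: 2516 × 1/16 = 157.25
χ² = Σ (O − E)² / E
  colored starchy: (1405 − 1415.25)² / 1415.25 = 0.0742
  colored waxy: (474 − 471.75)² / 471.75 = 0.0107
  colorless starchy: (482 − 471.75)² / 471.75 = 0.2227
  colorless waxy: (155 − 157.25)² / 157.25 = 0.0322
χ² = 0.0742 + 0.0107 + 0.2227 + 0.0322 = 0.3398 ≈ 0.340

0.340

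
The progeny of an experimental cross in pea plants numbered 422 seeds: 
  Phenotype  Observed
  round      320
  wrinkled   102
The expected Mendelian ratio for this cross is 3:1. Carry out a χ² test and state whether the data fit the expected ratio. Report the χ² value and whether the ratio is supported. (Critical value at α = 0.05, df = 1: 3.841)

Total ratio parts = 4. Expected numbers out of 422:
  round: 422 × 3/4 = 316.5
  wrinkled: 422 × 1/4 = 105.5
χ² = Σ (O − E)² / E
  round: (320 − 316.5)² / 316.5 = 0.0387
  wrinkled: (102 − 105.5)² / 105.5 = 0.1161
χ² = 0.0387 + 0.1161 = 0.1548 ≈ 0.155
Degrees of freedom = 2 − 1 = 1; critical value at α = 0.05 is 3.841.
Since 0.155 < 3.841, we fail to reject the null hypothesis — the data are consistent with the 3:1 ratio.

0.155; consistent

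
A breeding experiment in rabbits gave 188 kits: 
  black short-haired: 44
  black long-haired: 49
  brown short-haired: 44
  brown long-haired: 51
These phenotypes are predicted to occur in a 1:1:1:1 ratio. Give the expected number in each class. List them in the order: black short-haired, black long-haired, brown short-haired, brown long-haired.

47, 47, 47, 47

Total ratio parts = 4. Expected numbers out of 188:
  black short-haired: 188 × 1/4 = 47
  black long-haired: 188 × 1/4 = 47
  brown short-haired: 188 × 1/4 = 47
  brown long-haired: 188 × 1/4 = 47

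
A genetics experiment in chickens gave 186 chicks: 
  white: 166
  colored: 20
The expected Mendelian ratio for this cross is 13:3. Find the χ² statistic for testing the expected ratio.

7.809

Expected counts for N = 186 under a 13:3 ratio (total parts = 16):
  white: 186 × 13/16 = 151.125
  colored: 186 × 3/16 = 34.875
χ² = Σ (O − E)² / E
  white: (166 − 151.125)² / 151.125 = 1.4641
  colored: (20 − 34.875)² / 34.875 = 6.3445
χ² = 1.4641 + 6.3445 = 7.8086 ≈ 7.809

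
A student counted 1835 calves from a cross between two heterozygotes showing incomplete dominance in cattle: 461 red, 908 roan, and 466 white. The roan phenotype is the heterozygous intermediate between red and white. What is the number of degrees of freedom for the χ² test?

With incomplete dominance, a heterozygote × heterozygote cross gives a 1:2:1 phenotypic ratio.
A goodness-of-fit test with 3 phenotype classes has df = 3 − 1 = 2.

2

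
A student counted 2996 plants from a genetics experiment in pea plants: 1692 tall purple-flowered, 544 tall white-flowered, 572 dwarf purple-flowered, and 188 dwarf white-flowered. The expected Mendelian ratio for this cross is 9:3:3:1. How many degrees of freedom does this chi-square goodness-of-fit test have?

A goodness-of-fit test with 4 phenotype classes has df = 4 − 1 = 3.

3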